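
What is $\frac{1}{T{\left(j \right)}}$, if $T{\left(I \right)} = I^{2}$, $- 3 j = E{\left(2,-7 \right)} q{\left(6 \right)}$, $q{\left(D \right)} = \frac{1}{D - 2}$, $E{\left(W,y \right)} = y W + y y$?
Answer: $\frac{144}{1225} \approx 0.11755$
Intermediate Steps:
$E{\left(W,y \right)} = y^{2} + W y$ ($E{\left(W,y \right)} = W y + y^{2} = y^{2} + W y$)
$q{\left(D \right)} = \frac{1}{-2 + D}$
$j = - \frac{35}{12}$ ($j = - \frac{- 7 \left(2 - 7\right) \frac{1}{-2 + 6}}{3} = - \frac{\left(-7\right) \left(-5\right) \frac{1}{4}}{3} = - \frac{35 \cdot \frac{1}{4}}{3} = \left(- \frac{1}{3}\right) \frac{35}{4} = - \frac{35}{12} \approx -2.9167$)
$\frac{1}{T{\left(j \right)}} = \frac{1}{\left(- \frac{35}{12}\right)^{2}} = \frac{1}{\frac{1225}{144}} = \frac{144}{1225}$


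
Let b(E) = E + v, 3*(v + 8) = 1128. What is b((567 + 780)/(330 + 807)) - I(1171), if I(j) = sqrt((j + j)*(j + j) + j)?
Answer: 139921/379 - sqrt(5486135) ≈ -1973.1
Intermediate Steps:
v = 368 (v = -8 + (1/3)*1128 = -8 + 376 = 368)
b(E) = 368 + E (b(E) = E + 368 = 368 + E)
I(j) = sqrt(j + 4*j**2) (I(j) = sqrt((2*j)*(2*j) + j) = sqrt(4*j**2 + j) = sqrt(j + 4*j**2))
b((567 + 780)/(330 + 807)) - I(1171) = (368 + (567 + 780)/(330 + 807)) - sqrt(1171*(1 + 4*1171)) = (368 + 1347/1137) - sqrt(1171*(1 + 4684)) = (368 + 1347*(1/1137)) - sqrt(1171*4685) = (368 + 449/379) - sqrt(5486135) = 139921/379 - sqrt(5486135)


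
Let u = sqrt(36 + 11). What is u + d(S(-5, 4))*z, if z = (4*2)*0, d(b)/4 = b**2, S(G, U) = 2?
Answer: sqrt(47) ≈ 6.8557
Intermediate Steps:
d(b) = 4*b**2
z = 0 (z = 8*0 = 0)
u = sqrt(47) ≈ 6.8557
u + d(S(-5, 4))*z = sqrt(47) + (4*2**2)*0 = sqrt(47) + (4*4)*0 = sqrt(47) + 16*0 = sqrt(47) + 0 = sqrt(47)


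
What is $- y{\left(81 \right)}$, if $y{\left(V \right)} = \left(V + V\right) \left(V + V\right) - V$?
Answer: $-26163$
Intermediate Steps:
$y{\left(V \right)} = - V + 4 V^{2}$ ($y{\left(V \right)} = 2 V 2 V - V = 4 V^{2} - V = - V + 4 V^{2}$)
$- y{\left(81 \right)} = - 81 \left(-1 + 4 \cdot 81\right) = - 81 \left(-1 + 324\right) = - 81 \cdot 323 = \left(-1\right) 26163 = -26163$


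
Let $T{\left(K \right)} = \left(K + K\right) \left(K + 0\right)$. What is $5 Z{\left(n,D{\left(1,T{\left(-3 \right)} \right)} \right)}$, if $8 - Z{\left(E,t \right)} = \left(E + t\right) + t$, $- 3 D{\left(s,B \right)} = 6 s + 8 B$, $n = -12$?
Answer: $600$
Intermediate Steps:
$T{\left(K \right)} = 2 K^{2}$ ($T{\left(K \right)} = 2 K K = 2 K^{2}$)
$D{\left(s,B \right)} = - 2 s - \frac{8 B}{3}$ ($D{\left(s,B \right)} = - \frac{6 s + 8 B}{3} = - 2 s - \frac{8 B}{3}$)
$Z{\left(E,t \right)} = 8 - E - 2 t$ ($Z{\left(E,t \right)} = 8 - \left(\left(E + t\right) + t\right) = 8 - \left(E + 2 t\right) = 8 - E - 2 t$)
$5 Z{\left(n,D{\left(1,T{\left(-3 \right)} \right)} \right)} = 5 \left(8 - -12 - 2 \left(\left(-2\right) 1 - \frac{8 \cdot 2 \left(-3\right)^{2}}{3}\right)\right) = 5 \left(8 + 12 - 2 \left(-2 - \frac{8 \cdot 2 \cdot 9}{3}\right)\right) = 5 \left(8 + 12 - 2 \left(-2 - 48\right)\right) = 5 \left(8 + 12 - -100\right) = 5 \left(8 + 12 + 100\right) = 5 \cdot 120 = 600$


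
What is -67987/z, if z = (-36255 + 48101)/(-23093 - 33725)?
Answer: 1931442683/5923 ≈ 3.2609e+5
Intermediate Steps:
z = -5923/28409 (z = 11846/(-56818) = 11846*(-1/56818) = -5923/28409 ≈ -0.20849)
-67987/z = -67987/(-5923/28409) = -67987*(-28409/5923) = 1931442683/5923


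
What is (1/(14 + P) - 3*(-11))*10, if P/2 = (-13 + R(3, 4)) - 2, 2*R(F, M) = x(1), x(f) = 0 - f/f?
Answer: 5600/17 ≈ 329.41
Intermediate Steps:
x(f) = -1 (x(f) = 0 - 1*1 = 0 - 1 = -1)
R(F, M) = -1/2 (R(F, M) = (1/2)*(-1) = -1/2)
P = -31 (P = 2*((-13 - 1/2) - 2) = 2*(-27/2 - 2) = 2*(-31/2) = -31)
(1/(14 + P) - 3*(-11))*10 = (1/(14 - 31) - 3*(-11))*10 = (1/(-17) + 33)*10 = (-1/17 + 33)*10 = (560/17)*10 = 5600/17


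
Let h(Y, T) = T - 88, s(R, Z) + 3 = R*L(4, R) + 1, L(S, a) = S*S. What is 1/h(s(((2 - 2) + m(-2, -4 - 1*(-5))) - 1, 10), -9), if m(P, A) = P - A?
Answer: -1/97 ≈ -0.010309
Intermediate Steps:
L(S, a) = S²
s(R, Z) = -2 + 16*R (s(R, Z) = -3 + (R*4² + 1) = -3 + (R*16 + 1) = -3 + (16*R + 1) = -3 + (1 + 16*R) = -2 + 16*R)
h(Y, T) = -88 + T
1/h(s(((2 - 2) + m(-2, -4 - 1*(-5))) - 1, 10), -9) = 1/(-88 - 9) = 1/(-97) = -1/97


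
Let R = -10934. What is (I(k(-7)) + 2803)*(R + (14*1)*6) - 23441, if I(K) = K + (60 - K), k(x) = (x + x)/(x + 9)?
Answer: -31086991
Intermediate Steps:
k(x) = 2*x/(9 + x) (k(x) = (2*x)/(9 + x) = 2*x/(9 + x))
I(K) = 60
(I(k(-7)) + 2803)*(R + (14*1)*6) - 23441 = (60 + 2803)*(-10934 + (14*1)*6) - 23441 = 2863*(-10934 + 14*6) - 23441 = 2863*(-10934 + 84) - 23441 = 2863*(-10850) - 23441 = -31063550 - 23441 = -31086991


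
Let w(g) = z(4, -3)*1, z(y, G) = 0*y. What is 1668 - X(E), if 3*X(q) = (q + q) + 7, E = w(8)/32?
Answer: 4997/3 ≈ 1665.7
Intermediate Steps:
z(y, G) = 0
w(g) = 0 (w(g) = 0*1 = 0)
E = 0 (E = 0/32 = 0*(1/32) = 0)
X(q) = 7/3 + 2*q/3 (X(q) = ((q + q) + 7)/3 = (2*q + 7)/3 = (7 + 2*q)/3 = 7/3 + 2*q/3)
1668 - X(E) = 1668 - (7/3 + (⅔)*0) = 1668 - (7/3 + 0) = 1668 - 1*7/3 = 1668 - 7/3 = 4997/3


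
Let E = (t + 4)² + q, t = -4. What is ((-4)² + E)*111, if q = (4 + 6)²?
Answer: 12876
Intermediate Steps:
q = 100 (q = 10² = 100)
E = 100 (E = (-4 + 4)² + 100 = 0² + 100 = 0 + 100 = 100)
((-4)² + E)*111 = ((-4)² + 100)*111 = (16 + 100)*111 = 116*111 = 12876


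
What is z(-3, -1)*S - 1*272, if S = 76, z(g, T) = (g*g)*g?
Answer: -2324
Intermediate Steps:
z(g, T) = g³ (z(g, T) = g²*g = g³)
z(-3, -1)*S - 1*272 = (-3)³*76 - 1*272 = -27*76 - 272 = -2052 - 272 = -2324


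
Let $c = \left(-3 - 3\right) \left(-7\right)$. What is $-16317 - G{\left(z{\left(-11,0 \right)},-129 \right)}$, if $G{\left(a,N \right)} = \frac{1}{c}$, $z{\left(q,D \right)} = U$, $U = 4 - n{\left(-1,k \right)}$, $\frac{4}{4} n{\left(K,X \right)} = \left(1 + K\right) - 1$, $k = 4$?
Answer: $- \frac{685315}{42} \approx -16317.0$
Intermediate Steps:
$n{\left(K,X \right)} = K$ ($n{\left(K,X \right)} = \left(1 + K\right) - 1 = K$)
$U = 5$ ($U = 4 - -1 = 4 + 1 = 5$)
$c = 42$ ($c = \left(-6\right) \left(-7\right) = 42$)
$z{\left(q,D \right)} = 5$
$G{\left(a,N \right)} = \frac{1}{42}$
$-16317 - G{\left(z{\left(-11,0 \right)},-129 \right)} = -16317 - \frac{1}{42} = - \frac{685315}{42}$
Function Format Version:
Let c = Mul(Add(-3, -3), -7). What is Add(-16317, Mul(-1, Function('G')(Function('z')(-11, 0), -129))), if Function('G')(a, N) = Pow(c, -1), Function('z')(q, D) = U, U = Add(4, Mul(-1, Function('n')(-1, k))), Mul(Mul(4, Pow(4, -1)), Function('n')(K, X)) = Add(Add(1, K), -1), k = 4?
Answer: Rational(-685315, 42) ≈ -16317.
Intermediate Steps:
Function('n')(K, X) = K (Function('n')(K, X) = Add(Add(1, K), -1) = K)
U = 5 (U = Add(4, Mul(-1, -1)) = Add(4, 1) = 5)
c = 42 (c = Mul(-6, -7) = 42)
Function('z')(q, D) = 5
Function('G')(a, N) = Rational(1, 42) (Function('G')(a, N) = Pow(42, -1) = Rational(1, 42))
Add(-16317, Mul(-1, Function('G')(Function('z')(-11, 0), -129))) = Add(-16317, Mul(-1, Rational(1, 42))) = Add(-16317, Rational(-1, 42)) = Rational(-685315, 42)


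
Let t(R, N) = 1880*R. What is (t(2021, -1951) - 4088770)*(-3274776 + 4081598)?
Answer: -233405536380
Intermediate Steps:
(t(2021, -1951) - 4088770)*(-3274776 + 4081598) = (1880*2021 - 4088770)*(-3274776 + 4081598) = (3799480 - 4088770)*806822 = -289290*806822 = -233405536380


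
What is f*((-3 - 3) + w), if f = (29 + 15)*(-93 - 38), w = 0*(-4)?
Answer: 34584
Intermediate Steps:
w = 0
f = -5764 (f = 44*(-131) = -5764)
f*((-3 - 3) + w) = -5764*((-3 - 3) + 0) = -5764*(-6 + 0) = -5764*(-6) = 34584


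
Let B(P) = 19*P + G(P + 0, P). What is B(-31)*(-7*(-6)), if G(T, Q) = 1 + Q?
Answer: -25998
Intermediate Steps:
B(P) = 1 + 20*P (B(P) = 19*P + (1 + P) = 1 + 20*P)
B(-31)*(-7*(-6)) = (1 + 20*(-31))*(-7*(-6)) = (1 - 620)*42 = -619*42 = -25998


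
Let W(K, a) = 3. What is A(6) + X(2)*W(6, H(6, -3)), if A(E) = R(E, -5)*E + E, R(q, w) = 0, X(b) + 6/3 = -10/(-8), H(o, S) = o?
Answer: 15/4 ≈ 3.7500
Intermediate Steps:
X(b) = -¾ (X(b) = -2 - 10/(-8) = -2 - 10*(-⅛) = -2 + 5/4 = -¾)
A(E) = E (A(E) = 0*E + E = 0 + E = E)
A(6) + X(2)*W(6, H(6, -3)) = 6 - ¾*3 = 6 - 9/4 = 15/4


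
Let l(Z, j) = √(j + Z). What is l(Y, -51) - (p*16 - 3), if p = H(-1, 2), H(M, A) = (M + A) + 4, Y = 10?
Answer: -77 + I*√41 ≈ -77.0 + 6.4031*I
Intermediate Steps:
H(M, A) = 4 + A + M (H(M, A) = (A + M) + 4 = 4 + A + M)
p = 5 (p = 4 + 2 - 1 = 5)
l(Z, j) = √(Z + j)
l(Y, -51) - (p*16 - 3) = √(10 - 51) - (5*16 - 3) = √(-41) - (80 - 3) = I*√41 - 1*77 = I*√41 - 77 = -77 + I*√41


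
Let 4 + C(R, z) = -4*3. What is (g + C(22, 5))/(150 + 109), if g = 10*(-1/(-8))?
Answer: -59/1036 ≈ -0.056950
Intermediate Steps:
g = 5/4 (g = 10*(-1*(-⅛)) = 10*(⅛) = 5/4 ≈ 1.2500)
C(R, z) = -16 (C(R, z) = -4 - 4*3 = -4 - 12 = -16)
(g + C(22, 5))/(150 + 109) = (5/4 - 16)/(150 + 109) = -59/4/259 = -59/4*1/259 = -59/1036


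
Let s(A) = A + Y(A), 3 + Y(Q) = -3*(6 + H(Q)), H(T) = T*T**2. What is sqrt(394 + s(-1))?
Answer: 5*sqrt(15) ≈ 19.365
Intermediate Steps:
H(T) = T**3
Y(Q) = -21 - 3*Q**3 (Y(Q) = -3 - 3*(6 + Q**3) = -3 + (-18 - 3*Q**3) = -21 - 3*Q**3)
s(A) = -21 + A - 3*A**3 (s(A) = A + (-21 - 3*A**3) = -21 + A - 3*A**3)
sqrt(394 + s(-1)) = sqrt(394 + (-21 - 1 - 3*(-1)**3)) = sqrt(394 + (-21 - 1 - 3*(-1))) = sqrt(394 + (-21 - 1 + 3)) = sqrt(394 - 19) = sqrt(375) = 5*sqrt(15)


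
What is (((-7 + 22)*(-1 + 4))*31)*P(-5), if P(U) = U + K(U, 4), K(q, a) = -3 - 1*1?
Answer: -12555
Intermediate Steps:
K(q, a) = -4 (K(q, a) = -3 - 1 = -4)
P(U) = -4 + U (P(U) = U - 4 = -4 + U)
(((-7 + 22)*(-1 + 4))*31)*P(-5) = (((-7 + 22)*(-1 + 4))*31)*(-4 - 5) = ((15*3)*31)*(-9) = (45*31)*(-9) = 1395*(-9) = -12555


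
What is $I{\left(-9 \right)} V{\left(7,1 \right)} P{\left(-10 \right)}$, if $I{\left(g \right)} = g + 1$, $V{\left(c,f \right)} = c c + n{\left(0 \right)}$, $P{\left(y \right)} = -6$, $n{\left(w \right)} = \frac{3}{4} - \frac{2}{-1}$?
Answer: $2484$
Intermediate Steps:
$n{\left(w \right)} = \frac{11}{4}$ ($n{\left(w \right)} = 3 \cdot \frac{1}{4} - -2 = \frac{3}{4} + 2 = \frac{11}{4}$)
$V{\left(c,f \right)} = \frac{11}{4} + c^{2}$ ($V{\left(c,f \right)} = c c + \frac{11}{4} = c^{2} + \frac{11}{4} = \frac{11}{4} + c^{2}$)
$I{\left(g \right)} = 1 + g$
$I{\left(-9 \right)} V{\left(7,1 \right)} P{\left(-10 \right)} = \left(1 - 9\right) \left(\frac{11}{4} + 7^{2}\right) \left(-6\right) = - 8 \left(\frac{11}{4} + 49\right) \left(-6\right) = \left(-8\right) \frac{207}{4} \left(-6\right) = \left(-414\right) \left(-6\right) = 2484$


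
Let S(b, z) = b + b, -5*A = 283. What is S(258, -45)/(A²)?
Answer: 12900/80089 ≈ 0.16107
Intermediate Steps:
A = -283/5 (A = -⅕*283 = -283/5 ≈ -56.600)
S(b, z) = 2*b
S(258, -45)/(A²) = (2*258)/((-283/5)²) = 516/(80089/25) = 516*(25/80089) = 12900/80089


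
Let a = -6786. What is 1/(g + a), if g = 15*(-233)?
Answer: -1/10281 ≈ -9.7267e-5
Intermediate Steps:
g = -3495
1/(g + a) = 1/(-3495 - 6786) = 1/(-10281) = -1/10281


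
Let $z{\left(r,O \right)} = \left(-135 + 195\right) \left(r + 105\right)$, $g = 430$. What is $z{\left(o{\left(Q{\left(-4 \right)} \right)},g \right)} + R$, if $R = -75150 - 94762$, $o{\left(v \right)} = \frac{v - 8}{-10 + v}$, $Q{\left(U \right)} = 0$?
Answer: $-163564$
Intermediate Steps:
$o{\left(v \right)} = \frac{-8 + v}{-10 + v}$
$z{\left(r,O \right)} = 6300 + 60 r$ ($z{\left(r,O \right)} = 60 \left(105 + r\right) = 6300 + 60 r$)
$R = -169912$ ($R = -75150 - 94762 = -169912$)
$z{\left(o{\left(Q{\left(-4 \right)} \right)},g \right)} + R = \left(6300 + 60 \frac{-8 + 0}{-10 + 0}\right) - 169912 = \left(6300 + 60 \frac{1}{-10} \left(-8\right)\right) - 169912 = \left(6300 + 60 \left(\left(- \frac{1}{10}\right) \left(-8\right)\right)\right) - 169912 = \left(6300 + 60 \cdot \frac{4}{5}\right) - 169912 = \left(6300 + 48\right) - 169912 = 6348 - 169912 = -163564$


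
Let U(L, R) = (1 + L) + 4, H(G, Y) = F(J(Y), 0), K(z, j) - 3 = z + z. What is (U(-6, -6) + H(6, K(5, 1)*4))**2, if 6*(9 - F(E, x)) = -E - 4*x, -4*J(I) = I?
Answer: 1225/36 ≈ 34.028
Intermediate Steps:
J(I) = -I/4
K(z, j) = 3 + 2*z (K(z, j) = 3 + (z + z) = 3 + 2*z)
F(E, x) = 9 + E/6 + 2*x/3 (F(E, x) = 9 - (-E - 4*x)/6 = 9 + (E/6 + 2*x/3) = 9 + E/6 + 2*x/3)
H(G, Y) = 9 - Y/24 (H(G, Y) = 9 + (-Y/4)/6 + (2/3)*0 = 9 - Y/24 + 0 = 9 - Y/24)
U(L, R) = 5 + L
(U(-6, -6) + H(6, K(5, 1)*4))**2 = ((5 - 6) + (9 - (3 + 2*5)*4/24))**2 = (-1 + (9 - (3 + 10)*4/24))**2 = (-1 + (9 - 13*4/24))**2 = (-1 + (9 - 1/24*52))**2 = (-1 + (9 - 13/6))**2 = (-1 + 41/6)**2 = (35/6)**2 = 1225/36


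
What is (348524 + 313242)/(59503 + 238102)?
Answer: 94538/42515 ≈ 2.2236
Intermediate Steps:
(348524 + 313242)/(59503 + 238102) = 661766/297605 = 661766*(1/297605) = 94538/42515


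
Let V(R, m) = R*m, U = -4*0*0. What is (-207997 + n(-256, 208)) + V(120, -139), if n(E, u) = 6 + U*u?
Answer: -224671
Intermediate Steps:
U = 0 (U = 0*0 = 0)
n(E, u) = 6 (n(E, u) = 6 + 0*u = 6 + 0 = 6)
(-207997 + n(-256, 208)) + V(120, -139) = (-207997 + 6) + 120*(-139) = -207991 - 16680 = -224671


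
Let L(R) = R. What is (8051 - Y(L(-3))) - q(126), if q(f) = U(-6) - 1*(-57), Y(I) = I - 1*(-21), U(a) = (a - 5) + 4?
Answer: 7983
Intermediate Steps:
U(a) = -1 + a (U(a) = (-5 + a) + 4 = -1 + a)
Y(I) = 21 + I (Y(I) = I + 21 = 21 + I)
q(f) = 50 (q(f) = (-1 - 6) - 1*(-57) = -7 + 57 = 50)
(8051 - Y(L(-3))) - q(126) = (8051 - (21 - 3)) - 1*50 = (8051 - 1*18) - 50 = (8051 - 18) - 50 = 8033 - 50 = 7983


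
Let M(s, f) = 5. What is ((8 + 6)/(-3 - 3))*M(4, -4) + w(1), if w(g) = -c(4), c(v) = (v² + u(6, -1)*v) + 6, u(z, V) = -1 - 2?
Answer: -65/3 ≈ -21.667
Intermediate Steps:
u(z, V) = -3
c(v) = 6 + v² - 3*v (c(v) = (v² - 3*v) + 6 = 6 + v² - 3*v)
w(g) = -10 (w(g) = -(6 + 4² - 3*4) = -(6 + 16 - 12) = -1*10 = -10)
((8 + 6)/(-3 - 3))*M(4, -4) + w(1) = ((8 + 6)/(-3 - 3))*5 - 10 = (14/(-6))*5 - 10 = (14*(-⅙))*5 - 10 = -7/3*5 - 10 = -35/3 - 10 = -65/3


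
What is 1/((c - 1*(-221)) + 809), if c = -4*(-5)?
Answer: 1/1050 ≈ 0.00095238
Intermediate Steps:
c = 20
1/((c - 1*(-221)) + 809) = 1/((20 - 1*(-221)) + 809) = 1/((20 + 221) + 809) = 1/(241 + 809) = 1/1050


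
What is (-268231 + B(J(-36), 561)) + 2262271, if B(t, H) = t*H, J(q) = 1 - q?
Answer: 2014797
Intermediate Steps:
B(t, H) = H*t
(-268231 + B(J(-36), 561)) + 2262271 = (-268231 + 561*(1 - 1*(-36))) + 2262271 = (-268231 + 561*(1 + 36)) + 2262271 = (-268231 + 561*37) + 2262271 = (-268231 + 20757) + 2262271 = -247474 + 2262271 = 2014797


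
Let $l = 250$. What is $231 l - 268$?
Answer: $57482$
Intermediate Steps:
$231 l - 268 = 231 \cdot 250 - 268 = 57750 - 268 = 57482$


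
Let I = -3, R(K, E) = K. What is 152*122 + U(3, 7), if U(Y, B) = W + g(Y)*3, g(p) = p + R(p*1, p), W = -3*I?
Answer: 18571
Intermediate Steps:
W = 9 (W = -3*(-3) = 9)
g(p) = 2*p (g(p) = p + p*1 = p + p = 2*p)
U(Y, B) = 9 + 6*Y (U(Y, B) = 9 + (2*Y)*3 = 9 + 6*Y)
152*122 + U(3, 7) = 152*122 + (9 + 6*3) = 18544 + (9 + 18) = 18544 + 27 = 18571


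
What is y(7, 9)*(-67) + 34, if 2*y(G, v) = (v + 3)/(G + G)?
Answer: 37/7 ≈ 5.2857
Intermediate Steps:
y(G, v) = (3 + v)/(4*G) (y(G, v) = ((v + 3)/(G + G))/2 = ((3 + v)/((2*G)))/2 = ((3 + v)*(1/(2*G)))/2 = ((3 + v)/(2*G))/2 = (3 + v)/(4*G))
y(7, 9)*(-67) + 34 = ((¼)*(3 + 9)/7)*(-67) + 34 = ((¼)*(⅐)*12)*(-67) + 34 = (3/7)*(-67) + 34 = -201/7 + 34 = 37/7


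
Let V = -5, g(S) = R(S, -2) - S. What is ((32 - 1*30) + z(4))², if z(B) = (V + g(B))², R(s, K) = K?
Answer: 15129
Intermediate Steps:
g(S) = -2 - S
z(B) = (-7 - B)² (z(B) = (-5 + (-2 - B))² = (-7 - B)²)
((32 - 1*30) + z(4))² = ((32 - 1*30) + (7 + 4)²)² = ((32 - 30) + 11²)² = (2 + 121)² = 123² = 15129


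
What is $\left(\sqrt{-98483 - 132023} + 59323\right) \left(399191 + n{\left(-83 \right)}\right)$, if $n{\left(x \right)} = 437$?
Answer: $23707131844 + 399628 i \sqrt{230506} \approx 2.3707 \cdot 10^{10} + 1.9187 \cdot 10^{8} i$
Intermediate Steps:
$\left(\sqrt{-98483 - 132023} + 59323\right) \left(399191 + n{\left(-83 \right)}\right) = \left(\sqrt{-98483 - 132023} + 59323\right) \left(399191 + 437\right) = \left(\sqrt{-230506} + 59323\right) 399628 = \left(i \sqrt{230506} + 59323\right) 399628 = \left(59323 + i \sqrt{230506}\right) 399628 = 23707131844 + 399628 i \sqrt{230506}$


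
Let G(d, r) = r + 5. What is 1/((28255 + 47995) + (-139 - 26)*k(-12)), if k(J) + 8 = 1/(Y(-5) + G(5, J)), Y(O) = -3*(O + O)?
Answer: 23/1783945 ≈ 1.2893e-5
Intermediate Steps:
G(d, r) = 5 + r
Y(O) = -6*O
k(J) = -8 + 1/(35 + J) (k(J) = -8 + 1/(-6*(-5) + (5 + J)) = -8 + 1/(30 + (5 + J)) = -8 + 1/(35 + J))
1/((28255 + 47995) + (-139 - 26)*k(-12)) = 1/((28255 + 47995) + (-139 - 26)*((-279 - 8*(-12))/(35 - 12))) = 1/(76250 - 165*(-279 + 96)/23) = 1/(76250 - 165*(-183)/23) = 1/(76250 - 165*(-183/23)) = 1/(76250 + 30195/23) = 1/(1783945/23) = 23/1783945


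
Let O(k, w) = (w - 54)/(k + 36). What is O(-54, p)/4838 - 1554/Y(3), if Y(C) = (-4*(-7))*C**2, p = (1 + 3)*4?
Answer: -134245/21771 ≈ -6.1662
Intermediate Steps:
p = 16 (p = 4*4 = 16)
O(k, w) = (-54 + w)/(36 + k)
Y(C) = 28*C**2
O(-54, p)/4838 - 1554/Y(3) = ((-54 + 16)/(36 - 54))/4838 - 1554/(28*3**2) = (-38/(-18))*(1/4838) - 1554/(28*9) = -1/18*(-38)*(1/4838) - 1554/252 = (19/9)*(1/4838) - 1554*1/252 = 19/43542 - 37/6 = -134245/21771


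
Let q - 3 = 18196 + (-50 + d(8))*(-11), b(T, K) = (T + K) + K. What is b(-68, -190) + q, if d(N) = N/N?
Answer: 18290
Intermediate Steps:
d(N) = 1
b(T, K) = T + 2*K (b(T, K) = (K + T) + K = T + 2*K)
q = 18738 (q = 3 + (18196 + (-50 + 1)*(-11)) = 3 + (18196 - 49*(-11)) = 3 + (18196 + 539) = 3 + 18735 = 18738)
b(-68, -190) + q = (-68 + 2*(-190)) + 18738 = (-68 - 380) + 18738 = -448 + 18738 = 18290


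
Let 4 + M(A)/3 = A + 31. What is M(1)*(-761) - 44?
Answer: -63968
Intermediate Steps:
M(A) = 81 + 3*A (M(A) = -12 + 3*(A + 31) = -12 + 3*(31 + A) = -12 + (93 + 3*A) = 81 + 3*A)
M(1)*(-761) - 44 = (81 + 3*1)*(-761) - 44 = (81 + 3)*(-761) - 44 = 84*(-761) - 44 = -63924 - 44 = -63968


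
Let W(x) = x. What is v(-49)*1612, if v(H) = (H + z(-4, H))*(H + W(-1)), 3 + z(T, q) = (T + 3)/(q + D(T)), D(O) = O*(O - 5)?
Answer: 4185000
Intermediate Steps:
D(O) = O*(-5 + O)
z(T, q) = -3 + (3 + T)/(q + T*(-5 + T)) (z(T, q) = -3 + (T + 3)/(q + T*(-5 + T)) = -3 + (3 + T)/(q + T*(-5 + T)))
v(H) = (-1 + H)*(H + (-109 - 3*H)/(36 + H)) (v(H) = (H + (3 - 4 - 3*H - 3*(-4)*(-5 - 4))/(H - 4*(-5 - 4)))*(H - 1) = (H + (3 - 4 - 3*H - 3*(-4)*(-9))/(H - 4*(-9)))*(-1 + H) = (H + (3 - 4 - 3*H - 108)/(H + 36))*(-1 + H) = (H + (-109 - 3*H)/(36 + H))*(-1 + H) = (-1 + H)*(H + (-109 - 3*H)/(36 + H)))
v(-49)*1612 = ((109 + (-49)³ - 142*(-49) + 32*(-49)²)/(36 - 49))*1612 = ((109 - 117649 + 6958 + 32*2401)/(-13))*1612 = -(109 - 117649 + 6958 + 76832)/13*1612 = -1/13*(-33750)*1612 = (33750/13)*1612 = 4185000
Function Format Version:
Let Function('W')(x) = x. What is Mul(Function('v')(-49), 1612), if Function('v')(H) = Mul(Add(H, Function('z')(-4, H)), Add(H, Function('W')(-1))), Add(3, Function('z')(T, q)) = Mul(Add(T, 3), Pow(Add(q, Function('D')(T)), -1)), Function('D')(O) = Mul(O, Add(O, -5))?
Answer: 4185000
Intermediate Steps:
Function('D')(O) = Mul(O, Add(-5, O))
Function('z')(T, q) = Add(-3, Mul(Pow(Add(q, Mul(T, Add(-5, T))), -1), Add(3, T))) (Function('z')(T, q) = Add(-3, Mul(Add(T, 3), Pow(Add(q, Mul(T, Add(-5, T))), -1))) = Add(-3, Mul(Add(3, T), Pow(Add(q, Mul(T, Add(-5, T))), -1))) = Add(-3, Mul(Pow(Add(q, Mul(T, Add(-5, T))), -1), Add(3, T))))
Function('v')(H) = Mul(Add(-1, H), Add(H, Mul(Pow(Add(36, H), -1), Add(-109, Mul(-3, H))))) (Function('v')(H) = Mul(Add(H, Mul(Pow(Add(H, Mul(-4, Add(-5, -4))), -1), Add(3, -4, Mul(-3, H), Mul(-3, -4, Add(-5, -4))))), Add(H, -1)) = Mul(Add(H, Mul(Pow(Add(H, Mul(-4, -9)), -1), Add(3, -4, Mul(-3, H), Mul(-3, -4, -9)))), Add(-1, H)) = Mul(Add(H, Mul(Pow(Add(H, 36), -1), Add(3, -4, Mul(-3, H), -108))), Add(-1, H)) = Mul(Add(H, Mul(Pow(Add(36, H), -1), Add(-109, Mul(-3, H)))), Add(-1, H)) = Mul(Add(-1, H), Add(H, Mul(Pow(Add(36, H), -1), Add(-109, Mul(-3, H))))))
Mul(Function('v')(-49), 1612) = Mul(Mul(Pow(Add(36, -49), -1), Add(109, Pow(-49, 3), Mul(-142, -49), Mul(32, Pow(-49, 2)))), 1612) = Mul(Mul(Pow(-13, -1), Add(109, -117649, 6958, Mul(32, 2401))), 1612) = Mul(Mul(Rational(-1, 13), Add(109, -117649, 6958, 76832)), 1612) = Mul(Mul(Rational(-1, 13), -33750), 1612) = Mul(Rational(33750, 13), 1612) = 4185000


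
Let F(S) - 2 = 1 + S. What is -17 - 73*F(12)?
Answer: -1112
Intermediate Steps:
F(S) = 3 + S (F(S) = 2 + (1 + S) = 3 + S)
-17 - 73*F(12) = -17 - 73*(3 + 12) = -17 - 73*15 = -17 - 1095 = -1112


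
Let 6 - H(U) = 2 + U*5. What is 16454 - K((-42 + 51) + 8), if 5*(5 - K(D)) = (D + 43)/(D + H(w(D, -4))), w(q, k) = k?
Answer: 674421/41 ≈ 16449.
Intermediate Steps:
H(U) = 4 - 5*U (H(U) = 6 - (2 + U*5) = 6 - (2 + 5*U) = 6 + (-2 - 5*U) = 4 - 5*U)
K(D) = 5 - (43 + D)/(5*(24 + D)) (K(D) = 5 - (D + 43)/(5*(D + (4 - 5*(-4)))) = 5 - (43 + D)/(5*(D + (4 + 20))) = 5 - (43 + D)/(5*(D + 24)) = 5 - (43 + D)/(5*(24 + D)))
16454 - K((-42 + 51) + 8) = 16454 - (557 + 24*((-42 + 51) + 8))/(5*(24 + ((-42 + 51) + 8))) = 16454 - (557 + 24*(9 + 8))/(5*(24 + (9 + 8))) = 16454 - (557 + 24*17)/(5*(24 + 17)) = 16454 - (557 + 408)/(5*41) = 16454 - 965/(5*41) = 16454 - 1*193/41 = 16454 - 193/41 = 674421/41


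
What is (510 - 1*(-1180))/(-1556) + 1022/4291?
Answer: -404397/476914 ≈ -0.84795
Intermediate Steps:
(510 - 1*(-1180))/(-1556) + 1022/4291 = (510 + 1180)*(-1/1556) + 1022*(1/4291) = 1690*(-1/1556) + 146/613 = -845/778 + 146/613 = -404397/476914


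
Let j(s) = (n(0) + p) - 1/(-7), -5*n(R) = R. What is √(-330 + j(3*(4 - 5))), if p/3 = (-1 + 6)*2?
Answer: I*√14693/7 ≈ 17.316*I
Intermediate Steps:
p = 30 (p = 3*((-1 + 6)*2) = 3*(5*2) = 3*10 = 30)
n(R) = -R/5
j(s) = 211/7 (j(s) = (-⅕*0 + 30) - 1/(-7) = (0 + 30) - 1*(-⅐) = 30 + ⅐ = 211/7)
√(-330 + j(3*(4 - 5))) = √(-330 + 211/7) = √(-2099/7) = I*√14693/7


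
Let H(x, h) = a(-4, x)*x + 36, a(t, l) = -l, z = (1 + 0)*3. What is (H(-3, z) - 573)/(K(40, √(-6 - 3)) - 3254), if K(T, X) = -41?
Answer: 546/3295 ≈ 0.16571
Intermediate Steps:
z = 3 (z = 1*3 = 3)
H(x, h) = 36 - x² (H(x, h) = (-x)*x + 36 = -x² + 36 = 36 - x²)
(H(-3, z) - 573)/(K(40, √(-6 - 3)) - 3254) = ((36 - 1*(-3)²) - 573)/(-41 - 3254) = ((36 - 1*9) - 573)/(-3295) = ((36 - 9) - 573)*(-1/3295) = (27 - 573)*(-1/3295) = -546*(-1/3295) = 546/3295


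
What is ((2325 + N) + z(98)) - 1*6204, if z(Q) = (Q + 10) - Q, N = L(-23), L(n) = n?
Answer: -3892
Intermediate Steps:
N = -23
z(Q) = 10 (z(Q) = (10 + Q) - Q = 10)
((2325 + N) + z(98)) - 1*6204 = ((2325 - 23) + 10) - 1*6204 = (2302 + 10) - 6204 = 2312 - 6204 = -3892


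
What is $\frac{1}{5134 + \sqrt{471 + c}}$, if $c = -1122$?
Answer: $\frac{5134}{26358607} - \frac{i \sqrt{651}}{26358607} \approx 0.00019478 - 9.6798 \cdot 10^{-7} i$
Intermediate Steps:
$\frac{1}{5134 + \sqrt{471 + c}} = \frac{1}{5134 + \sqrt{471 - 1122}} = \frac{1}{5134 + \sqrt{-651}} = \frac{1}{5134 + i \sqrt{651}}$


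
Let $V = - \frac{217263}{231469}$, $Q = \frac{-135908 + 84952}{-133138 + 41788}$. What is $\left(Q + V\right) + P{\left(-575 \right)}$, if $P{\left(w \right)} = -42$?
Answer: $- \frac{64009239499}{1510335225} \approx -42.381$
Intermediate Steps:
$Q = \frac{25478}{45675}$ ($Q = - \frac{50956}{-91350} = \left(-50956\right) \left(- \frac{1}{91350}\right) = \frac{25478}{45675} \approx 0.55781$)
$V = - \frac{217263}{231469}$ ($V = \left(-217263\right) \frac{1}{231469} = - \frac{217263}{231469} \approx -0.93863$)
$\left(Q + V\right) + P{\left(-575 \right)} = \left(\frac{25478}{45675} - \frac{217263}{231469}\right) - 42 = - \frac{575160049}{1510335225} - 42 = - \frac{64009239499}{1510335225}$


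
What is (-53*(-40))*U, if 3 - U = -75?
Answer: 165360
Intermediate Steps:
U = 78 (U = 3 - 1*(-75) = 3 + 75 = 78)
(-53*(-40))*U = -53*(-40)*78 = 2120*78 = 165360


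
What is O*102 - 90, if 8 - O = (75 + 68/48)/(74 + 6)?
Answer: 100571/160 ≈ 628.57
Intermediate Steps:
O = 6763/960 (O = 8 - (75 + 68/48)/(74 + 6) = 8 - (75 + 68*(1/48))/80 = 8 - (75 + 17/12)/80 = 8 - 917/(12*80) = 8 - 1*917/960 = 8 - 917/960 = 6763/960 ≈ 7.0448)
O*102 - 90 = (6763/960)*102 - 90 = 114971/160 - 90 = 100571/160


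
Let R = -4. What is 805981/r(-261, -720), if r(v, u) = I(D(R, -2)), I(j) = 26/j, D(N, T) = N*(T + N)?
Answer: 9671772/13 ≈ 7.4398e+5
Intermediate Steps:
D(N, T) = N*(N + T)
r(v, u) = 13/12 (r(v, u) = 26/((-4*(-4 - 2))) = 26/((-4*(-6))) = 26/24 = 26*(1/24) = 13/12)
805981/r(-261, -720) = 805981/(13/12) = 805981*(12/13) = 9671772/13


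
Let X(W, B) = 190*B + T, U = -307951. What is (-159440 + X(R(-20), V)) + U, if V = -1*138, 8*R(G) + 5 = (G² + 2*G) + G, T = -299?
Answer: -493910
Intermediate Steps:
R(G) = -5/8 + G²/8 + 3*G/8 (R(G) = -5/8 + ((G² + 2*G) + G)/8 = -5/8 + (G² + 3*G)/8 = -5/8 + (G²/8 + 3*G/8) = -5/8 + G²/8 + 3*G/8)
V = -138
X(W, B) = -299 + 190*B (X(W, B) = 190*B - 299 = -299 + 190*B)
(-159440 + X(R(-20), V)) + U = (-159440 + (-299 + 190*(-138))) - 307951 = (-159440 + (-299 - 26220)) - 307951 = (-159440 - 26519) - 307951 = -185959 - 307951 = -493910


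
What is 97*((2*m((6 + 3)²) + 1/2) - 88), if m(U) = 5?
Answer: -15035/2 ≈ -7517.5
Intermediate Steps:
97*((2*m((6 + 3)²) + 1/2) - 88) = 97*((2*5 + 1/2) - 88) = 97*((10 + ½) - 88) = 97*(21/2 - 88) = 97*(-155/2) = -15035/2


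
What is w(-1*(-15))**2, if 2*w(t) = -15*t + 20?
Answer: 42025/4 ≈ 10506.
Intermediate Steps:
w(t) = 10 - 15*t/2 (w(t) = (-15*t + 20)/2 = (20 - 15*t)/2 = 10 - 15*t/2)
w(-1*(-15))**2 = (10 - (-15)*(-15)/2)**2 = (10 - 15/2*15)**2 = (10 - 225/2)**2 = (-205/2)**2 = 42025/4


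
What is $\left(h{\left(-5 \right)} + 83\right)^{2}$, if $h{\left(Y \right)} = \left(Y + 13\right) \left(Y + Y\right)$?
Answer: $9$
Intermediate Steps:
$h{\left(Y \right)} = 2 Y \left(13 + Y\right)$ ($h{\left(Y \right)} = \left(13 + Y\right) 2 Y = 2 Y \left(13 + Y\right)$)
$\left(h{\left(-5 \right)} + 83\right)^{2} = \left(2 \left(-5\right) \left(13 - 5\right) + 83\right)^{2} = \left(2 \left(-5\right) 8 + 83\right)^{2} = \left(-80 + 83\right)^{2} = 3^{2} = 9$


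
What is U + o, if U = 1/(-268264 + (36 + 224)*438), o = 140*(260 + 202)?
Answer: 9985557119/154384 ≈ 64680.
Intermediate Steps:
o = 64680 (o = 140*462 = 64680)
U = -1/154384 (U = 1/(-268264 + 260*438) = 1/(-268264 + 113880) = 1/(-154384) = -1/154384 ≈ -6.4774e-6)
U + o = -1/154384 + 64680 = 9985557119/154384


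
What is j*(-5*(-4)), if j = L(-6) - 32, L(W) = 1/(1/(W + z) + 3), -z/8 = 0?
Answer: -10760/17 ≈ -632.94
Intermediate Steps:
z = 0 (z = -8*0 = 0)
L(W) = 1/(3 + 1/W) (L(W) = 1/(1/(W + 0) + 3) = 1/(1/W + 3) = 1/(3 + 1/W))
j = -538/17 (j = -6/(1 + 3*(-6)) - 32 = -6/(1 - 18) - 32 = -6/(-17) - 32 = -6*(-1/17) - 32 = 6/17 - 32 = -538/17 ≈ -31.647)
j*(-5*(-4)) = -(-2690)*(-4)/17 = -538/17*20 = -10760/17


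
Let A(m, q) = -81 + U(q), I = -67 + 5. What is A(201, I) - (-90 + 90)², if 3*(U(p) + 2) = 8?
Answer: -241/3 ≈ -80.333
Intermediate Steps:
U(p) = ⅔ (U(p) = -2 + (⅓)*8 = -2 + 8/3 = ⅔)
I = -62
A(m, q) = -241/3 (A(m, q) = -81 + ⅔ = -241/3)
A(201, I) - (-90 + 90)² = -241/3 - (-90 + 90)² = -241/3 - 1*0² = -241/3 - 1*0 = -241/3 + 0 = -241/3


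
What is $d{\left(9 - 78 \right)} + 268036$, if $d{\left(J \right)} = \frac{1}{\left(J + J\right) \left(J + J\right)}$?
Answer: $\frac{5104477585}{19044} \approx 2.6804 \cdot 10^{5}$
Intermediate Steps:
$d{\left(J \right)} = \frac{1}{4 J^{2}}$ ($d{\left(J \right)} = \frac{1}{2 J 2 J} = \frac{1}{4 J^{2}}$)
$d{\left(9 - 78 \right)} + 268036 = \frac{1}{4 \left(9 - 78\right)^{2}} + 268036 = \frac{1}{4 \cdot 4761} + 268036 = \frac{1}{4} \cdot \frac{1}{4761} + 268036 = \frac{1}{19044} + 268036 = \frac{5104477585}{19044}$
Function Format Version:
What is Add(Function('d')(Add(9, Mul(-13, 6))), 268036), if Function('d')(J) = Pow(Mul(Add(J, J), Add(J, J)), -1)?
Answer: Rational(5104477585, 19044) ≈ 2.6804e+5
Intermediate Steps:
Function('d')(J) = Mul(Rational(1, 4), Pow(J, -2)) (Function('d')(J) = Pow(Mul(Mul(2, J), Mul(2, J)), -1) = Pow(Mul(4, Pow(J, 2)), -1) = Mul(Rational(1, 4), Pow(J, -2)))
Add(Function('d')(Add(9, Mul(-13, 6))), 268036) = Add(Mul(Rational(1, 4), Pow(Add(9, Mul(-13, 6)), -2)), 268036) = Add(Mul(Rational(1, 4), Pow(Add(9, -78), -2)), 268036) = Add(Mul(Rational(1, 4), Pow(-69, -2)), 268036) = Add(Mul(Rational(1, 4), Rational(1, 4761)), 268036) = Add(Rational(1, 19044), 268036) = Rational(5104477585, 19044)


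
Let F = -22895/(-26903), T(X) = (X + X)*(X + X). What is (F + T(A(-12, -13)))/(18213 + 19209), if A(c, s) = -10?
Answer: 1540585/143823438 ≈ 0.010712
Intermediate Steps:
T(X) = 4*X² (T(X) = (2*X)*(2*X) = 4*X²)
F = 22895/26903 (F = -22895*(-1/26903) = 22895/26903 ≈ 0.85102)
(F + T(A(-12, -13)))/(18213 + 19209) = (22895/26903 + 4*(-10)²)/(18213 + 19209) = (22895/26903 + 4*100)/37422 = (22895/26903 + 400)*(1/37422) = (10784095/26903)*(1/37422) = 1540585/143823438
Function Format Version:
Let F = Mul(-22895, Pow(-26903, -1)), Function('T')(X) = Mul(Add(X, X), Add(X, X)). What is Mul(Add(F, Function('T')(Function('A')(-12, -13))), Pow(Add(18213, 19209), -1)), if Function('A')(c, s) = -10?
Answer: Rational(1540585, 143823438) ≈ 0.010712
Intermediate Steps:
Function('T')(X) = Mul(4, Pow(X, 2)) (Function('T')(X) = Mul(Mul(2, X), Mul(2, X)) = Mul(4, Pow(X, 2)))
F = Rational(22895, 26903) (F = Mul(-22895, Rational(-1, 26903)) = Rational(22895, 26903) ≈ 0.85102)
Mul(Add(F, Function('T')(Function('A')(-12, -13))), Pow(Add(18213, 19209), -1)) = Mul(Add(Rational(22895, 26903), Mul(4, Pow(-10, 2))), Pow(Add(18213, 19209), -1)) = Mul(Add(Rational(22895, 26903), Mul(4, 100)), Pow(37422, -1)) = Mul(Add(Rational(22895, 26903), 400), Rational(1, 37422)) = Mul(Rational(10784095, 26903), Rational(1, 37422)) = Rational(1540585, 143823438)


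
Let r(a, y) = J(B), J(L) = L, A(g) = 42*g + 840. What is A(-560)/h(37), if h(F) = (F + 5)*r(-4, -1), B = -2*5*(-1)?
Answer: -54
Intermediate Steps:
A(g) = 840 + 42*g
B = 10 (B = -10*(-1) = 10)
r(a, y) = 10
h(F) = 50 + 10*F (h(F) = (F + 5)*10 = (5 + F)*10 = 50 + 10*F)
A(-560)/h(37) = (840 + 42*(-560))/(50 + 10*37) = (840 - 23520)/(50 + 370) = -22680/420 = -22680*1/420 = -54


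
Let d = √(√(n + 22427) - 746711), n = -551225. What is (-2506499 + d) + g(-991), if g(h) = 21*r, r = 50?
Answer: -2505449 + √(-746711 + I*√528798) ≈ -2.5054e+6 + 864.13*I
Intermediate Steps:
g(h) = 1050 (g(h) = 21*50 = 1050)
d = √(-746711 + I*√528798) (d = √(√(-551225 + 22427) - 746711) = √(√(-528798) - 746711) = √(I*√528798 - 746711) = √(-746711 + I*√528798) ≈ 0.421 + 864.13*I)
(-2506499 + d) + g(-991) = (-2506499 + √(-746711 + I*√528798)) + 1050 = -2505449 + √(-746711 + I*√528798)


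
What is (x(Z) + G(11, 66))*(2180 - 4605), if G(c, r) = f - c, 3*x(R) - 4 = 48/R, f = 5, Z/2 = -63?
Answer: 732350/63 ≈ 11625.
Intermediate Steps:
Z = -126 (Z = 2*(-63) = -126)
x(R) = 4/3 + 16/R (x(R) = 4/3 + (48/R)/3 = 4/3 + 16/R)
G(c, r) = 5 - c
(x(Z) + G(11, 66))*(2180 - 4605) = ((4/3 + 16/(-126)) + (5 - 1*11))*(2180 - 4605) = ((4/3 + 16*(-1/126)) + (5 - 11))*(-2425) = ((4/3 - 8/63) - 6)*(-2425) = (76/63 - 6)*(-2425) = -302/63*(-2425) = 732350/63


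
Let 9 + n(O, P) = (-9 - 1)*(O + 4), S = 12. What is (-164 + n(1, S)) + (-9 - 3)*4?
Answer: -271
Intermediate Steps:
n(O, P) = -49 - 10*O (n(O, P) = -9 + (-9 - 1)*(O + 4) = -9 - 10*(4 + O) = -9 + (-40 - 10*O) = -49 - 10*O)
(-164 + n(1, S)) + (-9 - 3)*4 = (-164 + (-49 - 10*1)) + (-9 - 3)*4 = (-164 + (-49 - 10)) - 12*4 = (-164 - 59) - 48 = -223 - 48 = -271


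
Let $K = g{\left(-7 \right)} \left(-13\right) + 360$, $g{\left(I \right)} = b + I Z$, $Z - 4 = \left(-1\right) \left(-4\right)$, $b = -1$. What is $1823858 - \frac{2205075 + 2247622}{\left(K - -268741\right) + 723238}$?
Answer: $\frac{1811232449943}{993080} \approx 1.8239 \cdot 10^{6}$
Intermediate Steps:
$Z = 8$ ($Z = 4 - -4 = 4 + 4 = 8$)
$g{\left(I \right)} = -1 + 8 I$ ($g{\left(I \right)} = -1 + I 8 = -1 + 8 I$)
$K = 1101$ ($K = \left(-1 + 8 \left(-7\right)\right) \left(-13\right) + 360 = \left(-1 - 56\right) \left(-13\right) + 360 = \left(-57\right) \left(-13\right) + 360 = 741 + 360 = 1101$)
$1823858 - \frac{2205075 + 2247622}{\left(K - -268741\right) + 723238} = 1823858 - \frac{2205075 + 2247622}{\left(1101 - -268741\right) + 723238} = 1823858 - \frac{4452697}{\left(1101 + 268741\right) + 723238} = 1823858 - \frac{4452697}{269842 + 723238} = 1823858 - \frac{4452697}{993080} = \frac{1811232449943}{993080}$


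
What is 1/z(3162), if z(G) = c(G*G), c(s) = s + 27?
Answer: 1/9998271 ≈ 1.0002e-7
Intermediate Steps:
c(s) = 27 + s
z(G) = 27 + G**2 (z(G) = 27 + G*G = 27 + G**2)
1/z(3162) = 1/(27 + 3162**2) = 1/(27 + 9998244) = 1/9998271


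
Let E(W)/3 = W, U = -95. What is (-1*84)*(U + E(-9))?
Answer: 10248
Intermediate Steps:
E(W) = 3*W
(-1*84)*(U + E(-9)) = (-1*84)*(-95 + 3*(-9)) = -84*(-95 - 27) = -84*(-122) = 10248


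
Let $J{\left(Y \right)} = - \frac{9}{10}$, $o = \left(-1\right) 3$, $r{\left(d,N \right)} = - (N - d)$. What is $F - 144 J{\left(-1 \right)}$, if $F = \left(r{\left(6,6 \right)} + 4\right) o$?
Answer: $\frac{588}{5} \approx 117.6$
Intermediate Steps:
$r{\left(d,N \right)} = d - N$
$o = -3$
$J{\left(Y \right)} = - \frac{9}{10}$ ($J{\left(Y \right)} = \left(-9\right) \frac{1}{10} = - \frac{9}{10}$)
$F = -12$ ($F = \left(\left(6 - 6\right) + 4\right) \left(-3\right) = \left(0 + 4\right) \left(-3\right) = 4 \left(-3\right) = -12$)
$F - 144 J{\left(-1 \right)} = -12 - - \frac{648}{5} = -12 + \frac{648}{5} = \frac{588}{5}$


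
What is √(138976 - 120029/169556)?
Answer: √998858407143903/84778 ≈ 372.79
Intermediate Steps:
√(138976 - 120029/169556) = √(23564094627/169556) = √998858407143903/84778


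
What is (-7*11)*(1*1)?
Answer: -77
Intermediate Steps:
(-7*11)*(1*1) = -77*1 = -77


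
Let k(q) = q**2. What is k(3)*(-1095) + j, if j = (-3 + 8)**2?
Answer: -9830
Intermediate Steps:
j = 25 (j = 5**2 = 25)
k(3)*(-1095) + j = 3**2*(-1095) + 25 = 9*(-1095) + 25 = -9855 + 25 = -9830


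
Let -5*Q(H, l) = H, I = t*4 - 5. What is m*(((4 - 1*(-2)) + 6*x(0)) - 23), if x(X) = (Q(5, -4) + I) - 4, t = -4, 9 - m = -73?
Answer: -14186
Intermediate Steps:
m = 82 (m = 9 - 1*(-73) = 9 + 73 = 82)
I = -21 (I = -4*4 - 5 = -16 - 5 = -21)
Q(H, l) = -H/5
x(X) = -26 (x(X) = (-1/5*5 - 21) - 4 = (-1 - 21) - 4 = -22 - 4 = -26)
m*(((4 - 1*(-2)) + 6*x(0)) - 23) = 82*(((4 - 1*(-2)) + 6*(-26)) - 23) = 82*(((4 + 2) - 156) - 23) = 82*((6 - 156) - 23) = 82*(-150 - 23) = 82*(-173) = -14186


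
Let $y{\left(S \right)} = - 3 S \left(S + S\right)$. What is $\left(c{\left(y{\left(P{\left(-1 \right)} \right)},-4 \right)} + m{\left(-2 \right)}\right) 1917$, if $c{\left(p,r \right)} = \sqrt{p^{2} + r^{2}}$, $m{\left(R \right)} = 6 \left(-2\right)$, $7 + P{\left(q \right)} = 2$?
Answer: $-23004 + 3834 \sqrt{5629} \approx 2.6465 \cdot 10^{5}$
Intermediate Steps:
$P{\left(q \right)} = -5$ ($P{\left(q \right)} = -7 + 2 = -5$)
$y{\left(S \right)} = - 6 S^{2}$ ($y{\left(S \right)} = - 3 S 2 S = - 6 S^{2}$)
$m{\left(R \right)} = -12$
$\left(c{\left(y{\left(P{\left(-1 \right)} \right)},-4 \right)} + m{\left(-2 \right)}\right) 1917 = \left(\sqrt{\left(- 6 \left(-5\right)^{2}\right)^{2} + \left(-4\right)^{2}} - 12\right) 1917 = \left(\sqrt{\left(\left(-6\right) 25\right)^{2} + 16} - 12\right) 1917 = \left(\sqrt{\left(-150\right)^{2} + 16} - 12\right) 1917 = \left(\sqrt{22500 + 16} - 12\right) 1917 = \left(\sqrt{22516} - 12\right) 1917 = \left(2 \sqrt{5629} - 12\right) 1917 = \left(-12 + 2 \sqrt{5629}\right) 1917 = -23004 + 3834 \sqrt{5629}$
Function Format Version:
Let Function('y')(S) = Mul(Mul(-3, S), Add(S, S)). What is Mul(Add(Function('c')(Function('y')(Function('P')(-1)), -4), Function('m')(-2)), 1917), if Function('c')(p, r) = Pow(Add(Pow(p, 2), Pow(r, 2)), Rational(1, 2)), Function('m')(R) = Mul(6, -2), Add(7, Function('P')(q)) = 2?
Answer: Add(-23004, Mul(3834, Pow(5629, Rational(1, 2)))) ≈ 2.6465e+5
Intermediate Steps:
Function('P')(q) = -5 (Function('P')(q) = Add(-7, 2) = -5)
Function('y')(S) = Mul(-6, Pow(S, 2)) (Function('y')(S) = Mul(Mul(-3, S), Mul(2, S)) = Mul(-6, Pow(S, 2)))
Function('m')(R) = -12
Mul(Add(Function('c')(Function('y')(Function('P')(-1)), -4), Function('m')(-2)), 1917) = Mul(Add(Pow(Add(Pow(Mul(-6, Pow(-5, 2)), 2), Pow(-4, 2)), Rational(1, 2)), -12), 1917) = Mul(Add(Pow(Add(Pow(Mul(-6, 25), 2), 16), Rational(1, 2)), -12), 1917) = Mul(Add(Pow(Add(Pow(-150, 2), 16), Rational(1, 2)), -12), 1917) = Mul(Add(Pow(Add(22500, 16), Rational(1, 2)), -12), 1917) = Mul(Add(Pow(22516, Rational(1, 2)), -12), 1917) = Mul(Add(Mul(2, Pow(5629, Rational(1, 2))), -12), 1917) = Mul(Add(-12, Mul(2, Pow(5629, Rational(1, 2)))), 1917) = Add(-23004, Mul(3834, Pow(5629, Rational(1, 2))))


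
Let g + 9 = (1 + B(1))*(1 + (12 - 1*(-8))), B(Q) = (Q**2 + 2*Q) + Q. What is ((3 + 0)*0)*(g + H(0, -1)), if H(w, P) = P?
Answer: 0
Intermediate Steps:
B(Q) = Q**2 + 3*Q
g = 96 (g = -9 + (1 + 1*(3 + 1))*(1 + (12 - 1*(-8))) = -9 + (1 + 1*4)*(1 + (12 + 8)) = -9 + (1 + 4)*(1 + 20) = -9 + 5*21 = -9 + 105 = 96)
((3 + 0)*0)*(g + H(0, -1)) = ((3 + 0)*0)*(96 - 1) = (3*0)*95 = 0*95 = 0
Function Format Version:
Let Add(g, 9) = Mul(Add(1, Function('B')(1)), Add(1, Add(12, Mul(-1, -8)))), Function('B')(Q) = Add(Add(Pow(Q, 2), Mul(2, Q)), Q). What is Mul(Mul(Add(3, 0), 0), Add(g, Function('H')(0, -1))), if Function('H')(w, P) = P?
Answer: 0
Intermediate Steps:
Function('B')(Q) = Add(Pow(Q, 2), Mul(3, Q))
g = 96 (g = Add(-9, Mul(Add(1, Mul(1, Add(3, 1))), Add(1, Add(12, Mul(-1, -8))))) = Add(-9, Mul(Add(1, Mul(1, 4)), Add(1, Add(12, 8)))) = Add(-9, Mul(Add(1, 4), Add(1, 20))) = Add(-9, Mul(5, 21)) = Add(-9, 105) = 96)
Mul(Mul(Add(3, 0), 0), Add(g, Function('H')(0, -1))) = Mul(Mul(Add(3, 0), 0), Add(96, -1)) = Mul(Mul(3, 0), 95) = Mul(0, 95) = 0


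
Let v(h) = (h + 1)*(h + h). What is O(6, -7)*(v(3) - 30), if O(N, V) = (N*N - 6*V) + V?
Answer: -426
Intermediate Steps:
O(N, V) = N² - 5*V (O(N, V) = (N² - 6*V) + V = N² - 5*V)
v(h) = 2*h*(1 + h) (v(h) = (1 + h)*(2*h) = 2*h*(1 + h))
O(6, -7)*(v(3) - 30) = (6² - 5*(-7))*(2*3*(1 + 3) - 30) = (36 + 35)*(2*3*4 - 30) = 71*(24 - 30) = 71*(-6) = -426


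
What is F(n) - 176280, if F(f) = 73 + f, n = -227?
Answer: -176434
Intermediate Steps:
F(n) - 176280 = (73 - 227) - 176280 = -154 - 176280 = -176434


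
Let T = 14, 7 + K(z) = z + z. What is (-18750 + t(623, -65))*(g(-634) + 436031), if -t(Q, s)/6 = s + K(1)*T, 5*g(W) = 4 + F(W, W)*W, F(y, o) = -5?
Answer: -7833784452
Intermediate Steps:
K(z) = -7 + 2*z (K(z) = -7 + (z + z) = -7 + 2*z)
g(W) = ⅘ - W (g(W) = (4 - 5*W)/5 = ⅘ - W)
t(Q, s) = 420 - 6*s (t(Q, s) = -6*(s + (-7 + 2*1)*14) = -6*(s + (-7 + 2)*14) = -6*(s - 5*14) = -6*(s - 70) = -6*(-70 + s) = 420 - 6*s)
(-18750 + t(623, -65))*(g(-634) + 436031) = (-18750 + (420 - 6*(-65)))*((⅘ - 1*(-634)) + 436031) = (-18750 + (420 + 390))*((⅘ + 634) + 436031) = (-18750 + 810)*(3174/5 + 436031) = -17940*2183329/5 = -7833784452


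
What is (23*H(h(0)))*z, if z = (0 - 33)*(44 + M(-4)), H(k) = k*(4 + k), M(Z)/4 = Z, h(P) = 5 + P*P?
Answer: -956340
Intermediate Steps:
h(P) = 5 + P**2
M(Z) = 4*Z
z = -924 (z = (0 - 33)*(44 + 4*(-4)) = -33*(44 - 16) = -33*28 = -924)
(23*H(h(0)))*z = (23*((5 + 0**2)*(4 + (5 + 0**2))))*(-924) = (23*((5 + 0)*(4 + (5 + 0))))*(-924) = (23*(5*(4 + 5)))*(-924) = (23*(5*9))*(-924) = (23*45)*(-924) = 1035*(-924) = -956340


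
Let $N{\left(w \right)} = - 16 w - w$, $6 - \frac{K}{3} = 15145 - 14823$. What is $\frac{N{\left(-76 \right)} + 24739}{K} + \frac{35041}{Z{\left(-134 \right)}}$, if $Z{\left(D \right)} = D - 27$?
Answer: $- \frac{12469953}{50876} \approx -245.1$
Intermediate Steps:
$K = -948$ ($K = 18 - 3 \left(15145 - 14823\right) = 18 - 966 = -948$)
$Z{\left(D \right)} = -27 + D$ ($Z{\left(D \right)} = D - 27 = -27 + D$)
$N{\left(w \right)} = - 17 w$
$\frac{N{\left(-76 \right)} + 24739}{K} + \frac{35041}{Z{\left(-134 \right)}} = \frac{\left(-17\right) \left(-76\right) + 24739}{-948} + \frac{35041}{-27 - 134} = \left(1292 + 24739\right) \left(- \frac{1}{948}\right) + \frac{35041}{-161} = 26031 \left(- \frac{1}{948}\right) + 35041 \left(- \frac{1}{161}\right) = - \frac{8677}{316} - \frac{35041}{161} = - \frac{12469953}{50876}$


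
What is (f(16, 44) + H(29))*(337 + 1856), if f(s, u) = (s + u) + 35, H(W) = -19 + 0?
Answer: 166668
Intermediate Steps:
H(W) = -19
f(s, u) = 35 + s + u
(f(16, 44) + H(29))*(337 + 1856) = ((35 + 16 + 44) - 19)*(337 + 1856) = (95 - 19)*2193 = 76*2193 = 166668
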